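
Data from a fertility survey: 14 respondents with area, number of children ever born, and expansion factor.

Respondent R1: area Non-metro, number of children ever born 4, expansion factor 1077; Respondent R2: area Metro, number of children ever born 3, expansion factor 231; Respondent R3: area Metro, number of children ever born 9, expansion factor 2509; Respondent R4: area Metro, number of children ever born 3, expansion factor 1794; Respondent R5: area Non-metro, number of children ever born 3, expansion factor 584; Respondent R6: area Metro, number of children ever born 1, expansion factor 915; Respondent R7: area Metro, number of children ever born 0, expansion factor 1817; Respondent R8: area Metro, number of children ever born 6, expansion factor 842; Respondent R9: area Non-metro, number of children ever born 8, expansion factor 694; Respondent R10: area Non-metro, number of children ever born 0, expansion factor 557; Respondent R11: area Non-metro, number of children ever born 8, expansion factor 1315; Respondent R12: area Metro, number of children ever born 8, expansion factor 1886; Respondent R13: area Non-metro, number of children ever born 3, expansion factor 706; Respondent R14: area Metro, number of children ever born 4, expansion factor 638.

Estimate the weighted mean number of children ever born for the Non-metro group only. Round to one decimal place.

4.9

Non-metro rows: R1, R5, R9, R10, R11, R13
Weighted sum = 4×1077 + 3×584 + 8×694 + 0×557 + 8×1315 + 3×706
  = 4308 + 1752 + 5552 + 0 + 10520 + 2118 = 24250
Sum of weights = 1077 + 584 + 694 + 557 + 1315 + 706 = 4933
Weighted mean = 24250 / 4933 = 4.9158727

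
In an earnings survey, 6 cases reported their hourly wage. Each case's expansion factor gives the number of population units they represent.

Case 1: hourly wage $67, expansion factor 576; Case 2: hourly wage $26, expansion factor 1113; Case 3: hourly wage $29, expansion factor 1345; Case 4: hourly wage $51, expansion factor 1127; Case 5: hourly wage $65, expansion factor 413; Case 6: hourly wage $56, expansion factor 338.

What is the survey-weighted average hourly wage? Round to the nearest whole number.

43

Weighted sum = 67×576 + 26×1113 + 29×1345 + 51×1127 + 65×413 + 56×338
  = 209785
Sum of weights = 576 + 1113 + 1345 + 1127 + 413 + 338 = 4912
Weighted mean = 209785 / 4912 = 42.708673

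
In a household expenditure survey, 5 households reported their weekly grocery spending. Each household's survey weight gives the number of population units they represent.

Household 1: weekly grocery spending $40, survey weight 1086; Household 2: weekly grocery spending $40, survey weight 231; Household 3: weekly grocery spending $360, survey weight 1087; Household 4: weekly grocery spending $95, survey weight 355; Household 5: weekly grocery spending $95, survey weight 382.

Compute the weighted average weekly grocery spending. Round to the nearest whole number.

Weighted sum = 514015
Sum of weights = 1086 + 231 + 1087 + 355 + 382 = 3141
Weighted mean = 514015 / 3141 = 163.64693

164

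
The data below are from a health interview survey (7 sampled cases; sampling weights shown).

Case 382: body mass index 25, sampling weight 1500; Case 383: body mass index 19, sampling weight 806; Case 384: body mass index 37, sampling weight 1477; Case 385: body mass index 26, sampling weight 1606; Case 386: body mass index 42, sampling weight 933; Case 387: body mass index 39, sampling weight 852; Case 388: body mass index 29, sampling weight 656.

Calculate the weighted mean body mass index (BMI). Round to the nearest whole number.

Weighted sum = 240657
Sum of weights = 1500 + 806 + 1477 + 1606 + 933 + 852 + 656 = 7830
Weighted mean = 240657 / 7830 = 30.735249

31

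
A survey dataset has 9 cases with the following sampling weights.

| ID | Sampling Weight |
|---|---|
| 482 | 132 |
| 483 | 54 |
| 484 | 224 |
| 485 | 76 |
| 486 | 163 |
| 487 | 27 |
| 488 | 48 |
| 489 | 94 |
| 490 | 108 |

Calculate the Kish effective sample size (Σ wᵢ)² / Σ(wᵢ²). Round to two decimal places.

Σ wᵢ = 132 + 54 + 224 + 76 + 163 + 27 + 48 + 94 + 108 = 926
Σ wᵢ² = 17424 + 2916 + 50176 + 5776 + 26569 + 729 + 2304 + 8836 + 11664 = 126394
n_eff = 926² / 126394 = 857476 / 126394 = 6.7841511

6.78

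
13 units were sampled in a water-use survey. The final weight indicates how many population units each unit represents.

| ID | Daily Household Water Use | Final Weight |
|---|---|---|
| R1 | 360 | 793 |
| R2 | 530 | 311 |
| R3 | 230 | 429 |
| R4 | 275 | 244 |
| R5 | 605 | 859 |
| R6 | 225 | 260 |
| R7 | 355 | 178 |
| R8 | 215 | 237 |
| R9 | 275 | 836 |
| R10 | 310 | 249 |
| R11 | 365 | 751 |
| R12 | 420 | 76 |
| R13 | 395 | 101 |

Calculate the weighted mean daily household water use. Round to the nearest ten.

Weighted sum = 1961440
Sum of weights = 5324
Weighted mean = 1961440 / 5324 = 368.41473

370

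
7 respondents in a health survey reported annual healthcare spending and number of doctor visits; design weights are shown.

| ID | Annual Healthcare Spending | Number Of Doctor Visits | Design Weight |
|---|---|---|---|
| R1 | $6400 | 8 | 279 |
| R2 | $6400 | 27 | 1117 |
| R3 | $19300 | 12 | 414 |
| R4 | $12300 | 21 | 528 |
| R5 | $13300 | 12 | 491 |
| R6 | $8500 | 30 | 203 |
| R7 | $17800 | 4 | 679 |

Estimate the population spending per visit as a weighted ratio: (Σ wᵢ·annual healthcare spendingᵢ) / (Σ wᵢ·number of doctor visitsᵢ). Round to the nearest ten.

Σ wᵢ·y = 6400×279 + 6400×1117 + 19300×414 + 12300×528 + 13300×491 + 8500×203 + 17800×679
  = 1785600 + 7148800 + 7990200 + 6494400 + 6530300 + 1725500 + 12086200 = 43761000
Σ wᵢ·x = 8×279 + 27×1117 + 12×414 + 21×528 + 12×491 + 30×203 + 4×679
  = 2232 + 30159 + 4968 + 11088 + 5892 + 6090 + 2716 = 63145
Ratio = 43761000 / 63145 = 693.02399

690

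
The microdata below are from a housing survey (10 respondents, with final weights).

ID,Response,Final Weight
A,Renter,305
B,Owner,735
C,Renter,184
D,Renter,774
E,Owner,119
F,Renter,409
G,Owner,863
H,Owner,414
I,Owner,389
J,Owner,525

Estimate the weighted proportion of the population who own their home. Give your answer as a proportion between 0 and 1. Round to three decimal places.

0.646

Sum of weights for 'Owner' = 735 + 119 + 863 + 414 + 389 + 525 = 3045
Total weight = 305 + 735 + 184 + 774 + 119 + 409 + 863 + 414 + 389 + 525 = 4717
Weighted proportion = 3045 / 4717 = 0.64553742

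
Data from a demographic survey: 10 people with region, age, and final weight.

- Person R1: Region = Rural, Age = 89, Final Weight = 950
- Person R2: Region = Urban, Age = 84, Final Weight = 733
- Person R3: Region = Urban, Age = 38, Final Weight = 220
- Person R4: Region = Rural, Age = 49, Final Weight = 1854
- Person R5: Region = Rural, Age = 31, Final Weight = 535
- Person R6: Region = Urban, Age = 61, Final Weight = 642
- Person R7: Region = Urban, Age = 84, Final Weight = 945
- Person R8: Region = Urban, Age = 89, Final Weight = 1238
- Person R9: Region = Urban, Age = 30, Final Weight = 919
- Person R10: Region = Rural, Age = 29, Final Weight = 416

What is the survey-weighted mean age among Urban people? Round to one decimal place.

Urban rows: R2, R3, R6, R7, R8, R9
Weighted sum = 84×733 + 38×220 + 61×642 + 84×945 + 89×1238 + 30×919
  = 61572 + 8360 + 39162 + 79380 + 110182 + 27570 = 326226
Sum of weights = 733 + 220 + 642 + 945 + 1238 + 919 = 4697
Weighted mean = 326226 / 4697 = 69.45412

69.5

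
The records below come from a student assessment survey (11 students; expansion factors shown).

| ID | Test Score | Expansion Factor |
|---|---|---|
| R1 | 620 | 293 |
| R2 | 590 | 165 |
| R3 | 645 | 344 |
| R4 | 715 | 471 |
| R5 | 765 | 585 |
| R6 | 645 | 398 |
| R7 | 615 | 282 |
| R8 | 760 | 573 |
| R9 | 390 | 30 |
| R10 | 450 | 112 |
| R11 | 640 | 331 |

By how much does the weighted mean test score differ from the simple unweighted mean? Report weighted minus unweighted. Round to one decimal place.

Unweighted sum = 620 + 590 + 645 + 715 + 765 + 645 + 615 + 760 + 390 + 450 + 640 = 6835
Unweighted mean = 6835 / 11 = 621.36364
Weighted sum = 620×293 + 590×165 + 645×344 + 715×471 + 765×585 + 645×398 + 615×282 + 760×573 + 390×30 + 450×112 + 640×331
  = 2424740
Sum of weights = 293 + 165 + 344 + 471 + 585 + 398 + 282 + 573 + 30 + 112 + 331 = 3584
Weighted mean = 2424740 / 3584 = 676.54576
Difference (weighted minus unweighted) = 55.182123

55.2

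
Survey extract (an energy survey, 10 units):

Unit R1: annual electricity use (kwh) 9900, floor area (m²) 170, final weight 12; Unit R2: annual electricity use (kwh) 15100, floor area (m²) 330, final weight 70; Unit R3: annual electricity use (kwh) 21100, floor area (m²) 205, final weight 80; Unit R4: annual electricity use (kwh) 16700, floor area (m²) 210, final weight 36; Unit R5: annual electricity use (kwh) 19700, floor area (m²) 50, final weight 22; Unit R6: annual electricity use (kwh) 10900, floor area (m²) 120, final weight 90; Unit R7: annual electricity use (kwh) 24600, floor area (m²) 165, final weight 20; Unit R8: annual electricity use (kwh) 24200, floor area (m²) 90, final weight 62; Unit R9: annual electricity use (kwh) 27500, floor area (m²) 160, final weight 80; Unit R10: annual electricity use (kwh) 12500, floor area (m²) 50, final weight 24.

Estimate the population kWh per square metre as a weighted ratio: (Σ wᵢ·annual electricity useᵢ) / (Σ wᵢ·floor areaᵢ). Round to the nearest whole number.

Σ wᵢ·y = 9900×12 + 15100×70 + 21100×80 + 16700×36 + 19700×22 + 10900×90 + 24600×20 + 24200×62 + 27500×80 + 12500×24
  = 118800 + 1057000 + 1688000 + 601200 + 433400 + 981000 + 492000 + 1500400 + 2200000 + 300000 = 9371800
Σ wᵢ·x = 170×12 + 330×70 + 205×80 + 210×36 + 50×22 + 120×90 + 165×20 + 90×62 + 160×80 + 50×24
  = 2040 + 23100 + 16400 + 7560 + 1100 + 10800 + 3300 + 5580 + 12800 + 1200 = 83880
Ratio = 9371800 / 83880 = 111.72866

112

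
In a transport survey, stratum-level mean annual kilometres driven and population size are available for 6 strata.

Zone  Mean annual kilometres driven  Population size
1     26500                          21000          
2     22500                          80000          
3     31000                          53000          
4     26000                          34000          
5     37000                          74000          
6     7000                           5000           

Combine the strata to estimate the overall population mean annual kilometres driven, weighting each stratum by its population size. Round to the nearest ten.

Σ Nₕ·x̄ₕ = 26500×21000 + 22500×80000 + 31000×53000 + 26000×34000 + 37000×74000 + 7000×5000
  = 556500000 + 1800000000 + 1643000000 + 884000000 + 2738000000 + 35000000 = 7656500000
Σ Nₕ = 21000 + 80000 + 53000 + 34000 + 74000 + 5000 = 267000
Overall mean = 7656500000 / 267000 = 28676.03

28680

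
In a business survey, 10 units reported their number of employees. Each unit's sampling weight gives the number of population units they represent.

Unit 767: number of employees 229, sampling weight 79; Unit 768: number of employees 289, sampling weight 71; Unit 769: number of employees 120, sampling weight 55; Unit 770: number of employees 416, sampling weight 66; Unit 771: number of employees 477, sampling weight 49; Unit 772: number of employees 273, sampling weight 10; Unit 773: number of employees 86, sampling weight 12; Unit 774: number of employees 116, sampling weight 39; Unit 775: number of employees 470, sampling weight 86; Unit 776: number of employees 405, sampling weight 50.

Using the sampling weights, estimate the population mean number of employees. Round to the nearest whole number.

319

Weighted sum = 164995
Sum of weights = 79 + 71 + 55 + 66 + 49 + 10 + 12 + 39 + 86 + 50 = 517
Weighted mean = 164995 / 517 = 319.13926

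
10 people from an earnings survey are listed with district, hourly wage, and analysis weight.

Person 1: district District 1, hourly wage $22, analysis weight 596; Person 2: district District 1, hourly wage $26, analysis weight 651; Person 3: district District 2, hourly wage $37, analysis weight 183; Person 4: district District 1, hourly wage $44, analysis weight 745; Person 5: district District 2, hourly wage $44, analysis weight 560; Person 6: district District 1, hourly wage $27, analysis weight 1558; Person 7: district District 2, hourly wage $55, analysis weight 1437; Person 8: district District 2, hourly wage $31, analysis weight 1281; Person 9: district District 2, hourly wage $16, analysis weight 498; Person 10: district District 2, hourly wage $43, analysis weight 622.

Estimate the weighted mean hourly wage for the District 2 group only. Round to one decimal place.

40.4

District 2 rows: 3, 5, 7, 8, 9, 10
Weighted sum = 184871
Sum of weights = 183 + 560 + 1437 + 1281 + 498 + 622 = 4581
Weighted mean = 184871 / 4581 = 40.356036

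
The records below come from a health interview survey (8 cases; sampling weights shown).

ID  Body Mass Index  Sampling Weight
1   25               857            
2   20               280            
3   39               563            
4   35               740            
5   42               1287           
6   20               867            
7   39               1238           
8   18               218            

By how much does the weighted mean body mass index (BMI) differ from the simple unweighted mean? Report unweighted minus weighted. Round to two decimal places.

Unweighted sum = 25 + 20 + 39 + 35 + 42 + 20 + 39 + 18 = 238
Unweighted mean = 238 / 8 = 29.75
Weighted sum = 25×857 + 20×280 + 39×563 + 35×740 + 42×1287 + 20×867 + 39×1238 + 18×218
  = 21425 + 5600 + 21957 + 25900 + 54054 + 17340 + 48282 + 3924 = 198482
Sum of weights = 857 + 280 + 563 + 740 + 1287 + 867 + 1238 + 218 = 6050
Weighted mean = 198482 / 6050 = 32.806942
Difference (unweighted minus weighted) = -3.0569421

-3.06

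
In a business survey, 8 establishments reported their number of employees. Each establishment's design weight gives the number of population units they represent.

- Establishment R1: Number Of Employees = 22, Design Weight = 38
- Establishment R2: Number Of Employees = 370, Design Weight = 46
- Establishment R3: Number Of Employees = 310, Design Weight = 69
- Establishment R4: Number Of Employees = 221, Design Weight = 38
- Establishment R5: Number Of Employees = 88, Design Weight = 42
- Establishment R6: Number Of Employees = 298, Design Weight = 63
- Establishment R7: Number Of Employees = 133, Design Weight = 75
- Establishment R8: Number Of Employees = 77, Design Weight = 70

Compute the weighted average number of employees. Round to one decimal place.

Weighted sum = 85479
Sum of weights = 441
Weighted mean = 85479 / 441 = 193.82993

193.8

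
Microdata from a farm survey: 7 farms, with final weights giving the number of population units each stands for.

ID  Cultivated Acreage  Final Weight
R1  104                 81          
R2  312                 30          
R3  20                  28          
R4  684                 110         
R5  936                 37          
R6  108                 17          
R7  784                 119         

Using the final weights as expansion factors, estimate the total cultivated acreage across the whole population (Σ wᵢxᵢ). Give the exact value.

223348

Weighted total = 104×81 + 312×30 + 20×28 + 684×110 + 936×37 + 108×17 + 784×119
  = 223348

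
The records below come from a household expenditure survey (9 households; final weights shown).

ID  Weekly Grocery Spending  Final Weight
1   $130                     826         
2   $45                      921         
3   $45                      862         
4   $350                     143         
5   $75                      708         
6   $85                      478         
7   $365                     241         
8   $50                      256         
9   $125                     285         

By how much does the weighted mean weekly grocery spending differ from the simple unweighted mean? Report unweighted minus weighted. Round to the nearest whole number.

Unweighted sum = 130 + 45 + 45 + 350 + 75 + 85 + 365 + 50 + 125 = 1270
Unweighted mean = 1270 / 9 = 141.11111
Weighted sum = 130×826 + 45×921 + 45×862 + 350×143 + 75×708 + 85×478 + 365×241 + 50×256 + 125×285
  = 107380 + 41445 + 38790 + 50050 + 53100 + 40630 + 87965 + 12800 + 35625 = 467785
Sum of weights = 826 + 921 + 862 + 143 + 708 + 478 + 241 + 256 + 285 = 4720
Weighted mean = 467785 / 4720 = 99.106992
Difference (unweighted minus weighted) = 42.00412

42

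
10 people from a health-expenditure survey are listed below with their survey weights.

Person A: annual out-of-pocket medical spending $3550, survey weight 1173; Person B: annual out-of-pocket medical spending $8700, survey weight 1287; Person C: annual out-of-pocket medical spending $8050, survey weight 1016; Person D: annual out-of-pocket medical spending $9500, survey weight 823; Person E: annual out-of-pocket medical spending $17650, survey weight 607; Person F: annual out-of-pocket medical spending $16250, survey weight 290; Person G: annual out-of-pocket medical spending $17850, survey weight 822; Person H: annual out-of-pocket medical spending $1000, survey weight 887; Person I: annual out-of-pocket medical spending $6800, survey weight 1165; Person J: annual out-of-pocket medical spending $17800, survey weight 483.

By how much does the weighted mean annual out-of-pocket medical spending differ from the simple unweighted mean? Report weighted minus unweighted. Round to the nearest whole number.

-1494

Unweighted sum = 107150
Unweighted mean = 107150 / 10 = 10715
Weighted sum = 3550×1173 + 8700×1287 + 8050×1016 + 9500×823 + 17650×607 + 16250×290 + 17850×822 + 1000×887 + 6800×1165 + 17800×483
  = 4164150 + 11196900 + 8178800 + 7818500 + 10713550 + 4712500 + 14672700 + 887000 + 7922000 + 8597400 = 78863500
Sum of weights = 1173 + 1287 + 1016 + 823 + 607 + 290 + 822 + 887 + 1165 + 483 = 8553
Weighted mean = 78863500 / 8553 = 9220.5659
Difference (weighted minus unweighted) = -1494.4341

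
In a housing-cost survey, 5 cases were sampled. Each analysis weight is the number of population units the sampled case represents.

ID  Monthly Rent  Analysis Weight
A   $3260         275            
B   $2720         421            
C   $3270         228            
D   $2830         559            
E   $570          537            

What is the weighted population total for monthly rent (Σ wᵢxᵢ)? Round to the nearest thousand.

Weighted total = 3260×275 + 2720×421 + 3270×228 + 2830×559 + 570×537
  = 896500 + 1145120 + 745560 + 1581970 + 306090 = 4675240

4675000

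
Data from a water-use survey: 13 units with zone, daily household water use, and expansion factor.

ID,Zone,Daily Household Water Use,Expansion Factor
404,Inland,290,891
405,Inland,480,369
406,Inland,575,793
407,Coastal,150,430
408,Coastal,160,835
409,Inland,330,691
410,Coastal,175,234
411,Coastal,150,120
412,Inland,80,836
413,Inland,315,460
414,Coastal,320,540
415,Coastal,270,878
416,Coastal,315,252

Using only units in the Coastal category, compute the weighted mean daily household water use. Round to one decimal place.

226.9

Coastal rows: 407, 408, 410, 411, 414, 415, 416
Weighted sum = 746290
Sum of weights = 3289
Weighted mean = 746290 / 3289 = 226.90483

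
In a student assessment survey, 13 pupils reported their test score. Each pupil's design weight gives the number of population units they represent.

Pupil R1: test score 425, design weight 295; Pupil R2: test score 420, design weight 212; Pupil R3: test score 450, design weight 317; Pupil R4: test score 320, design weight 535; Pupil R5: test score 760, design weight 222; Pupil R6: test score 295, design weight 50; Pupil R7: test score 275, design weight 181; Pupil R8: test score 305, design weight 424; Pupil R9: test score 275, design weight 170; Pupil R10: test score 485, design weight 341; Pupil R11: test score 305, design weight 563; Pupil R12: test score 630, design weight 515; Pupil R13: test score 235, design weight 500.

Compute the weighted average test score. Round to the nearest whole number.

Weighted sum = 1716630
Sum of weights = 4325
Weighted mean = 1716630 / 4325 = 396.90867

397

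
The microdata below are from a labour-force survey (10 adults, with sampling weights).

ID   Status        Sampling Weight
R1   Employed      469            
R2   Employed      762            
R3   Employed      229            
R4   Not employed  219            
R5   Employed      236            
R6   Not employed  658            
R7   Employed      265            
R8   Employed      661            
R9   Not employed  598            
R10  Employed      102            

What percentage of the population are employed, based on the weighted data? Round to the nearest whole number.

65

Sum of weights for 'Employed' = 469 + 762 + 229 + 236 + 265 + 661 + 102 = 2724
Total weight = 469 + 762 + 229 + 219 + 236 + 658 + 265 + 661 + 598 + 102 = 4199
Weighted proportion = 2724 / 4199 = 0.64872589 → 64.872589%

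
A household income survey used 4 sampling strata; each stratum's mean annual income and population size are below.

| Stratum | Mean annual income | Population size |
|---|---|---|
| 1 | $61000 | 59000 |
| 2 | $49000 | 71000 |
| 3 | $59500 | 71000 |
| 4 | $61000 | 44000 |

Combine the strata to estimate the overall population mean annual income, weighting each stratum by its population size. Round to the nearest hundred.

57100

Σ Nₕ·x̄ₕ = 61000×59000 + 49000×71000 + 59500×71000 + 61000×44000
  = 3599000000 + 3479000000 + 4224500000 + 2684000000 = 13986500000
Σ Nₕ = 59000 + 71000 + 71000 + 44000 = 245000
Overall mean = 13986500000 / 245000 = 57087.755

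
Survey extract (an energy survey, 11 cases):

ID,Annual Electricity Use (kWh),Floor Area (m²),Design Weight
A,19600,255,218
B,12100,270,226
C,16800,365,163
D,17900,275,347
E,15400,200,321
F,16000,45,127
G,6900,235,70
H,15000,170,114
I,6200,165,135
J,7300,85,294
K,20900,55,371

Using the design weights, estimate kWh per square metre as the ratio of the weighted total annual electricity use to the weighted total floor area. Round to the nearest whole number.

81

Σ wᵢ·y = 19600×218 + 12100×226 + 16800×163 + 17900×347 + 15400×321 + 16000×127 + 6900×70 + 15000×114 + 6200×135 + 7300×294 + 20900×371
  = 4272800 + 2734600 + 2738400 + 6211300 + 4943400 + 2032000 + 483000 + 1710000 + 837000 + 2146200 + 7753900 = 35862600
Σ wᵢ·x = 255×218 + 270×226 + 365×163 + 275×347 + 200×321 + 45×127 + 235×70 + 170×114 + 165×135 + 85×294 + 55×371
  = 55590 + 61020 + 59495 + 95425 + 64200 + 5715 + 16450 + 19380 + 22275 + 24990 + 20405 = 444945
Ratio = 35862600 / 444945 = 80.600074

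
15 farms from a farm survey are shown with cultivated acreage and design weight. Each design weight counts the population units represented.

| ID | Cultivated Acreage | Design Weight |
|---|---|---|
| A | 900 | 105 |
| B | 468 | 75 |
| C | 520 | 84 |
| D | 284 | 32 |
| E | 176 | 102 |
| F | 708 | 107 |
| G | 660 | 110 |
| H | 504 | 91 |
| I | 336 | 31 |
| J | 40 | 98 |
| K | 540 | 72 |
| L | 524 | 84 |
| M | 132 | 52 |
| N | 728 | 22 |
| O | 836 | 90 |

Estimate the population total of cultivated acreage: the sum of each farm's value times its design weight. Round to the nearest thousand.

Weighted total = 589892

590000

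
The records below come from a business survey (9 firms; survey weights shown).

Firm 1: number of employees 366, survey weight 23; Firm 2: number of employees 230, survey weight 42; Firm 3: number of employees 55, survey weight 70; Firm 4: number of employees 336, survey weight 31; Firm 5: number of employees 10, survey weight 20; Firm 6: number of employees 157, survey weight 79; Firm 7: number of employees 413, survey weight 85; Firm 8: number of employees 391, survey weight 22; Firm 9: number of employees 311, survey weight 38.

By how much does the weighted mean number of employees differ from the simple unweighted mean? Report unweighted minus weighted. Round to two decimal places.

Unweighted sum = 2269
Unweighted mean = 2269 / 9 = 252.11111
Weighted sum = 366×23 + 230×42 + 55×70 + 336×31 + 10×20 + 157×79 + 413×85 + 391×22 + 311×38
  = 8418 + 9660 + 3850 + 10416 + 200 + 12403 + 35105 + 8602 + 11818 = 100472
Sum of weights = 23 + 42 + 70 + 31 + 20 + 79 + 85 + 22 + 38 = 410
Weighted mean = 100472 / 410 = 245.05366
Difference (unweighted minus weighted) = 7.0574526

7.06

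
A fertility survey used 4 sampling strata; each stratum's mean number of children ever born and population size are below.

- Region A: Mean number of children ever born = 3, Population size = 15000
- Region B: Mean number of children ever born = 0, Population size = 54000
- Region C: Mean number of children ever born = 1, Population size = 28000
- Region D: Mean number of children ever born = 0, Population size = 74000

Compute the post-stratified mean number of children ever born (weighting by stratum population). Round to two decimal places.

Σ Nₕ·x̄ₕ = 3×15000 + 0×54000 + 1×28000 + 0×74000
  = 45000 + 0 + 28000 + 0 = 73000
Σ Nₕ = 171000
Overall mean = 73000 / 171000 = 0.42690058

0.43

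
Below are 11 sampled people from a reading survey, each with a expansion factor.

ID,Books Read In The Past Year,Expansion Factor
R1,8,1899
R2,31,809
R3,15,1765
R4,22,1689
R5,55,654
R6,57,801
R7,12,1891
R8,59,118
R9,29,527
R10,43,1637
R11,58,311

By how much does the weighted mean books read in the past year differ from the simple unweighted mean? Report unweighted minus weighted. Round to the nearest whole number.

Unweighted sum = 8 + 31 + 15 + 22 + 55 + 57 + 12 + 59 + 29 + 43 + 58 = 389
Unweighted mean = 389 / 11 = 35.363636
Weighted sum = 8×1899 + 31×809 + 15×1765 + 22×1689 + 55×654 + 57×801 + 12×1891 + 59×118 + 29×527 + 43×1637 + 58×311
  = 15192 + 25079 + 26475 + 37158 + 35970 + 45657 + 22692 + 6962 + 15283 + 70391 + 18038 = 318897
Sum of weights = 1899 + 809 + 1765 + 1689 + 654 + 801 + 1891 + 118 + 527 + 1637 + 311 = 12101
Weighted mean = 318897 / 12101 = 26.352946
Difference (unweighted minus weighted) = 9.0106903

9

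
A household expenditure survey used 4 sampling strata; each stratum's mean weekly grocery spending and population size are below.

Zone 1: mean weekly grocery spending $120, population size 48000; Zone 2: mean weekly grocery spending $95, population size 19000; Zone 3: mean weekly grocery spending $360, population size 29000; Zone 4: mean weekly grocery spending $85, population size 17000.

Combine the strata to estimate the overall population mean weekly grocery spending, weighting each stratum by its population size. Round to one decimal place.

Σ Nₕ·x̄ₕ = 120×48000 + 95×19000 + 360×29000 + 85×17000
  = 5760000 + 1805000 + 10440000 + 1445000 = 19450000
Σ Nₕ = 48000 + 19000 + 29000 + 17000 = 113000
Overall mean = 19450000 / 113000 = 172.12389

172.1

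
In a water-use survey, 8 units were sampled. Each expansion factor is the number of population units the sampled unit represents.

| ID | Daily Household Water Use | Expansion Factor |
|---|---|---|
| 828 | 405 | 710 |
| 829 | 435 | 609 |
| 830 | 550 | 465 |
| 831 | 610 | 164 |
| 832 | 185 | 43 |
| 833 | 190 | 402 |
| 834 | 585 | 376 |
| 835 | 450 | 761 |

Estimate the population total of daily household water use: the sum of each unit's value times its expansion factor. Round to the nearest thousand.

Weighted total = 405×710 + 435×609 + 550×465 + 610×164 + 185×43 + 190×402 + 585×376 + 450×761
  = 1555000

1555000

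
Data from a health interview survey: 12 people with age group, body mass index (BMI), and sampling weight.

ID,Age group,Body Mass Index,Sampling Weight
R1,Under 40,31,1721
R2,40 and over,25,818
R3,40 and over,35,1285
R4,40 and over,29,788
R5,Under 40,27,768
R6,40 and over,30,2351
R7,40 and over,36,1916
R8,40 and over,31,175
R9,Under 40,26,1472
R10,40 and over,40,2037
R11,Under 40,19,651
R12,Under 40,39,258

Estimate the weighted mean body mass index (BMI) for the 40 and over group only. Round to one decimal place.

40 and over rows: R2, R3, R4, R6, R7, R8, R10
Weighted sum = 25×818 + 35×1285 + 29×788 + 30×2351 + 36×1916 + 31×175 + 40×2037
  = 20450 + 44975 + 22852 + 70530 + 68976 + 5425 + 81480 = 314688
Sum of weights = 818 + 1285 + 788 + 2351 + 1916 + 175 + 2037 = 9370
Weighted mean = 314688 / 9370 = 33.584632

33.6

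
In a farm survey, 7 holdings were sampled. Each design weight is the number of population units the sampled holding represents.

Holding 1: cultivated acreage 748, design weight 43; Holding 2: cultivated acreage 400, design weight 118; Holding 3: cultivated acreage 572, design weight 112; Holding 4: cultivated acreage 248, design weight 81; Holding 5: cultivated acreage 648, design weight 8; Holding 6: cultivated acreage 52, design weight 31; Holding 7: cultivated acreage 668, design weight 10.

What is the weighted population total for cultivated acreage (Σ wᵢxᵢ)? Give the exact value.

176992

Weighted total = 748×43 + 400×118 + 572×112 + 248×81 + 648×8 + 52×31 + 668×10
  = 32164 + 47200 + 64064 + 20088 + 5184 + 1612 + 6680 = 176992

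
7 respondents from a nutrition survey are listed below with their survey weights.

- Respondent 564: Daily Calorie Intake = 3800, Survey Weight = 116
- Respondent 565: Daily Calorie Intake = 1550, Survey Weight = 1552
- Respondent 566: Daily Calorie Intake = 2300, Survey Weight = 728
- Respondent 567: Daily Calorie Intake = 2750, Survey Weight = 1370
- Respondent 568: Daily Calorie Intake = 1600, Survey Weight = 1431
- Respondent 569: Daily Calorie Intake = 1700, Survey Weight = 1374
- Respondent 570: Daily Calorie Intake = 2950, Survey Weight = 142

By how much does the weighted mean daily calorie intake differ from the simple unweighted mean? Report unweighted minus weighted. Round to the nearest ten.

Unweighted sum = 3800 + 1550 + 2300 + 2750 + 1600 + 1700 + 2950 = 16650
Unweighted mean = 16650 / 7 = 2378.5714
Weighted sum = 3800×116 + 1550×1552 + 2300×728 + 2750×1370 + 1600×1431 + 1700×1374 + 2950×142
  = 13332600
Sum of weights = 6713
Weighted mean = 13332600 / 6713 = 1986.0867
Difference (unweighted minus weighted) = 392.48473

390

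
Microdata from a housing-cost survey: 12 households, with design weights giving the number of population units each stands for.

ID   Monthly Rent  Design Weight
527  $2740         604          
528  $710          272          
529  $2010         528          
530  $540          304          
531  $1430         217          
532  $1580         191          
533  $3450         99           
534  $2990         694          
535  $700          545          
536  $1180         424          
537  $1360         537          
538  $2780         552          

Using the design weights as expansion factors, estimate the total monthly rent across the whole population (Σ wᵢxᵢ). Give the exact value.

9248920

Weighted total = 2740×604 + 710×272 + 2010×528 + 540×304 + 1430×217 + 1580×191 + 3450×99 + 2990×694 + 700×545 + 1180×424 + 1360×537 + 2780×552
  = 1654960 + 193120 + 1061280 + 164160 + 310310 + 301780 + 341550 + 2075060 + 381500 + 500320 + 730320 + 1534560 = 9248920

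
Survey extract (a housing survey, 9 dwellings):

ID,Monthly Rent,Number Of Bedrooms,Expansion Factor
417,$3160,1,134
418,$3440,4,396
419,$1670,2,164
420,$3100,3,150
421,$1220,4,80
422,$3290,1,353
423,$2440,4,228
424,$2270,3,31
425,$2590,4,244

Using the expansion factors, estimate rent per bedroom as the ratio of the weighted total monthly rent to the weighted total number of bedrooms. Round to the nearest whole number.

979

Σ wᵢ·y = 3160×134 + 3440×396 + 1670×164 + 3100×150 + 1220×80 + 3290×353 + 2440×228 + 2270×31 + 2590×244
  = 423440 + 1362240 + 273880 + 465000 + 97600 + 1161370 + 556320 + 70370 + 631960 = 5042180
Σ wᵢ·x = 5150
Ratio = 5042180 / 5150 = 979.06408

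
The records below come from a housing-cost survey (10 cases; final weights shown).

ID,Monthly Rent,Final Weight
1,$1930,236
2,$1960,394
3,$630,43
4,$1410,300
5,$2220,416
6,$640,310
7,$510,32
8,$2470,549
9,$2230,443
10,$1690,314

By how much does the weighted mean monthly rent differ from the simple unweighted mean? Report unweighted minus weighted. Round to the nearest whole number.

Unweighted sum = 15690
Unweighted mean = 15690 / 10 = 1569
Weighted sum = 1930×236 + 1960×394 + 630×43 + 1410×300 + 2220×416 + 640×310 + 510×32 + 2470×549 + 2230×443 + 1690×314
  = 5690630
Sum of weights = 236 + 394 + 43 + 300 + 416 + 310 + 32 + 549 + 443 + 314 = 3037
Weighted mean = 5690630 / 3037 = 1873.7669
Difference (unweighted minus weighted) = -304.76688

-305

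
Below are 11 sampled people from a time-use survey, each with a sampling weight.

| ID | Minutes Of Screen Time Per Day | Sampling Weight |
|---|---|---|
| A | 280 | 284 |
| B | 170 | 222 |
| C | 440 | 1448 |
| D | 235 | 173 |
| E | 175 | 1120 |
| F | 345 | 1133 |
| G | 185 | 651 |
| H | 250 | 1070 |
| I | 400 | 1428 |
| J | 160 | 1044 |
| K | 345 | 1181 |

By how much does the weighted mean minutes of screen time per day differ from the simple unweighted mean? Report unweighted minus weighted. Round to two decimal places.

-27.54

Unweighted sum = 280 + 170 + 440 + 235 + 175 + 345 + 185 + 250 + 400 + 160 + 345 = 2985
Unweighted mean = 2985 / 11 = 271.36364
Weighted sum = 280×284 + 170×222 + 440×1448 + 235×173 + 175×1120 + 345×1133 + 185×651 + 250×1070 + 400×1428 + 160×1044 + 345×1181
  = 2915540
Sum of weights = 284 + 222 + 1448 + 173 + 1120 + 1133 + 651 + 1070 + 1428 + 1044 + 1181 = 9754
Weighted mean = 2915540 / 9754 = 298.90712
Difference (unweighted minus weighted) = -27.543479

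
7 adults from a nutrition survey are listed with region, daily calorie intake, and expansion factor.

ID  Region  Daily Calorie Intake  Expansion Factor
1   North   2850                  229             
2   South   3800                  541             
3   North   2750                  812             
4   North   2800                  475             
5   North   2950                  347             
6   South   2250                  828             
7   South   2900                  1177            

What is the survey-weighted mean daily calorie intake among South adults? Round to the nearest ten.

South rows: 2, 6, 7
Weighted sum = 3800×541 + 2250×828 + 2900×1177
  = 7332100
Sum of weights = 541 + 828 + 1177 = 2546
Weighted mean = 7332100 / 2546 = 2879.8507

2880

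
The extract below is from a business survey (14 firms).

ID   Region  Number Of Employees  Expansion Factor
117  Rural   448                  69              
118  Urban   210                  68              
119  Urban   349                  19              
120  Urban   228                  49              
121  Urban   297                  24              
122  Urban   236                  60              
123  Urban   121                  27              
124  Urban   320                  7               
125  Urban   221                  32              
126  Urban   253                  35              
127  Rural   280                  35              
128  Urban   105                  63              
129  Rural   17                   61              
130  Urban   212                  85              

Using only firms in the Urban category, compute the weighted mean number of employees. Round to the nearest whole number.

Urban rows: 118, 119, 120, 121, 122, 123, 124, 125, 126, 128, 130
Weighted sum = 210×68 + 349×19 + 228×49 + 297×24 + 236×60 + 121×27 + 320×7 + 221×32 + 253×35 + 105×63 + 212×85
  = 14280 + 6631 + 11172 + 7128 + 14160 + 3267 + 2240 + 7072 + 8855 + 6615 + 18020 = 99440
Sum of weights = 68 + 19 + 49 + 24 + 60 + 27 + 7 + 32 + 35 + 63 + 85 = 469
Weighted mean = 99440 / 469 = 212.02559

212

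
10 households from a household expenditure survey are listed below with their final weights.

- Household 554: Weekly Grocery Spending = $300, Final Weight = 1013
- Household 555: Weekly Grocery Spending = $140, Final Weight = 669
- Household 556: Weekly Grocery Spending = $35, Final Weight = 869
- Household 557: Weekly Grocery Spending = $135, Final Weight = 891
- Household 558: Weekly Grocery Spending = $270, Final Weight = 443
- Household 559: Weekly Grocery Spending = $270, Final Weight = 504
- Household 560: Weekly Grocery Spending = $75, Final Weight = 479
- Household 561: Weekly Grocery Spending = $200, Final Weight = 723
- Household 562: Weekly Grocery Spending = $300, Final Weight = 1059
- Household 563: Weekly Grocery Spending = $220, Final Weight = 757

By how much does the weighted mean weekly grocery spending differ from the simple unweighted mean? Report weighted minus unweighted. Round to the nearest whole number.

4

Unweighted sum = 1945
Unweighted mean = 1945 / 10 = 194.5
Weighted sum = 1468715
Sum of weights = 1013 + 669 + 869 + 891 + 443 + 504 + 479 + 723 + 1059 + 757 = 7407
Weighted mean = 1468715 / 7407 = 198.28743
Difference (weighted minus unweighted) = 3.7874308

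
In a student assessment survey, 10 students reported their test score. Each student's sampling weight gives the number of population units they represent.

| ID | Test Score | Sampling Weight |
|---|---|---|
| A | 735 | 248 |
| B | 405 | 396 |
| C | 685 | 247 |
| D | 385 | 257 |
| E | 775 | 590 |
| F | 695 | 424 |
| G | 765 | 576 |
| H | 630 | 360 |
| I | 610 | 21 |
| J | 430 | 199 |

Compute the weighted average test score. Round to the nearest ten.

640

Weighted sum = 735×248 + 405×396 + 685×247 + 385×257 + 775×590 + 695×424 + 765×576 + 630×360 + 610×21 + 430×199
  = 182280 + 160380 + 169195 + 98945 + 457250 + 294680 + 440640 + 226800 + 12810 + 85570 = 2128550
Sum of weights = 248 + 396 + 247 + 257 + 590 + 424 + 576 + 360 + 21 + 199 = 3318
Weighted mean = 2128550 / 3318 = 641.51597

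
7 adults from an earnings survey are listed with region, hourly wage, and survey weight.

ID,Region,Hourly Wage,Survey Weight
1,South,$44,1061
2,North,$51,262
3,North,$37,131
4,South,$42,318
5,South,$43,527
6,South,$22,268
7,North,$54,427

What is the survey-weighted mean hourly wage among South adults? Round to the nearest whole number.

41

South rows: 1, 4, 5, 6
Weighted sum = 44×1061 + 42×318 + 43×527 + 22×268
  = 88597
Sum of weights = 1061 + 318 + 527 + 268 = 2174
Weighted mean = 88597 / 2174 = 40.75299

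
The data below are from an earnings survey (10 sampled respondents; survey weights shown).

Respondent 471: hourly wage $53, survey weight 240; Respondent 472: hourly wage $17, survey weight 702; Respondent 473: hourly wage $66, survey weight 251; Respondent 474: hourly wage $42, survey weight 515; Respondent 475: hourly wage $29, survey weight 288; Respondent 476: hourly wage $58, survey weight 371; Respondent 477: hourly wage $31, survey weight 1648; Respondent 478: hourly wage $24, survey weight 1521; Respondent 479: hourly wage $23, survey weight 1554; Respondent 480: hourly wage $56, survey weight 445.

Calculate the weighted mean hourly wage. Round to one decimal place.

Weighted sum = 53×240 + 17×702 + 66×251 + 42×515 + 29×288 + 58×371 + 31×1648 + 24×1521 + 23×1554 + 56×445
  = 12720 + 11934 + 16566 + 21630 + 8352 + 21518 + 51088 + 36504 + 35742 + 24920 = 240974
Sum of weights = 240 + 702 + 251 + 515 + 288 + 371 + 1648 + 1521 + 1554 + 445 = 7535
Weighted mean = 240974 / 7535 = 31.980624

32.0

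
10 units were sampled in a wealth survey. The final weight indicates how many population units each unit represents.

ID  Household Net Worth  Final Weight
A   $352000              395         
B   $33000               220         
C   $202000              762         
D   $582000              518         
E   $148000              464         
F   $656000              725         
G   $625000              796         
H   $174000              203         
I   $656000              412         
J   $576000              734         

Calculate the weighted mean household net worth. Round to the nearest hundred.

Weighted sum = 352000×395 + 33000×220 + 202000×762 + 582000×518 + 148000×464 + 656000×725 + 625000×796 + 174000×203 + 656000×412 + 576000×734
  = 139040000 + 7260000 + 153924000 + 301476000 + 68672000 + 475600000 + 497500000 + 35322000 + 270272000 + 422784000 = 2371850000
Sum of weights = 395 + 220 + 762 + 518 + 464 + 725 + 796 + 203 + 412 + 734 = 5229
Weighted mean = 2371850000 / 5229 = 453595.33

453600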